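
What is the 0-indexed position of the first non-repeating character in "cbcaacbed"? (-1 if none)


Input: cbcaacbed
Character frequencies:
  'a': 2
  'b': 2
  'c': 3
  'd': 1
  'e': 1
Scanning left to right for freq == 1:
  Position 0 ('c'): freq=3, skip
  Position 1 ('b'): freq=2, skip
  Position 2 ('c'): freq=3, skip
  Position 3 ('a'): freq=2, skip
  Position 4 ('a'): freq=2, skip
  Position 5 ('c'): freq=3, skip
  Position 6 ('b'): freq=2, skip
  Position 7 ('e'): unique! => answer = 7

7


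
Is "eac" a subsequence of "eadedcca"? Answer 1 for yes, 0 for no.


Check if "eac" is a subsequence of "eadedcca"
Greedy scan:
  Position 0 ('e'): matches sub[0] = 'e'
  Position 1 ('a'): matches sub[1] = 'a'
  Position 2 ('d'): no match needed
  Position 3 ('e'): no match needed
  Position 4 ('d'): no match needed
  Position 5 ('c'): matches sub[2] = 'c'
  Position 6 ('c'): no match needed
  Position 7 ('a'): no match needed
All 3 characters matched => is a subsequence

1


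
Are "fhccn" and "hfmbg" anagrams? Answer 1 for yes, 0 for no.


Strings: "fhccn", "hfmbg"
Sorted first:  ccfhn
Sorted second: bfghm
Differ at position 0: 'c' vs 'b' => not anagrams

0


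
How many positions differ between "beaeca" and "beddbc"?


Comparing "beaeca" and "beddbc" position by position:
  Position 0: 'b' vs 'b' => same
  Position 1: 'e' vs 'e' => same
  Position 2: 'a' vs 'd' => DIFFER
  Position 3: 'e' vs 'd' => DIFFER
  Position 4: 'c' vs 'b' => DIFFER
  Position 5: 'a' vs 'c' => DIFFER
Positions that differ: 4

4


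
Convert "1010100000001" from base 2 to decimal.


Input: "1010100000001" in base 2
Positional expansion:
  Digit '1' (value 1) x 2^12 = 4096
  Digit '0' (value 0) x 2^11 = 0
  Digit '1' (value 1) x 2^10 = 1024
  Digit '0' (value 0) x 2^9 = 0
  Digit '1' (value 1) x 2^8 = 256
  Digit '0' (value 0) x 2^7 = 0
  Digit '0' (value 0) x 2^6 = 0
  Digit '0' (value 0) x 2^5 = 0
  Digit '0' (value 0) x 2^4 = 0
  Digit '0' (value 0) x 2^3 = 0
  Digit '0' (value 0) x 2^2 = 0
  Digit '0' (value 0) x 2^1 = 0
  Digit '1' (value 1) x 2^0 = 1
Sum = 5377

5377


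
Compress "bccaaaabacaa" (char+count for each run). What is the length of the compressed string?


Input: bccaaaabacaa
Runs:
  'b' x 1 => "b1"
  'c' x 2 => "c2"
  'a' x 4 => "a4"
  'b' x 1 => "b1"
  'a' x 1 => "a1"
  'c' x 1 => "c1"
  'a' x 2 => "a2"
Compressed: "b1c2a4b1a1c1a2"
Compressed length: 14

14


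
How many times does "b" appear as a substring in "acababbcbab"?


Searching for "b" in "acababbcbab"
Scanning each position:
  Position 0: "a" => no
  Position 1: "c" => no
  Position 2: "a" => no
  Position 3: "b" => MATCH
  Position 4: "a" => no
  Position 5: "b" => MATCH
  Position 6: "b" => MATCH
  Position 7: "c" => no
  Position 8: "b" => MATCH
  Position 9: "a" => no
  Position 10: "b" => MATCH
Total occurrences: 5

5


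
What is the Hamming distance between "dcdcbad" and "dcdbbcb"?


Comparing "dcdcbad" and "dcdbbcb" position by position:
  Position 0: 'd' vs 'd' => same
  Position 1: 'c' vs 'c' => same
  Position 2: 'd' vs 'd' => same
  Position 3: 'c' vs 'b' => differ
  Position 4: 'b' vs 'b' => same
  Position 5: 'a' vs 'c' => differ
  Position 6: 'd' vs 'b' => differ
Total differences (Hamming distance): 3

3


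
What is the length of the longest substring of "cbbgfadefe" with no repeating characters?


Input: "cbbgfadefe"
Sliding window (track last position of each char):
  Position 0 ('c'): window [0,0] length 1 -- new best
  Position 1 ('b'): window [0,1] length 2 -- new best
  Position 2 ('b'): repeat (last at 1), move window start to 2
  Position 2 ('b'): window [2,2] length 1
  Position 3 ('g'): window [2,3] length 2
  Position 4 ('f'): window [2,4] length 3 -- new best
  Position 5 ('a'): window [2,5] length 4 -- new best
  Position 6 ('d'): window [2,6] length 5 -- new best
  Position 7 ('e'): window [2,7] length 6 -- new best
  Position 8 ('f'): repeat (last at 4), move window start to 5
  Position 8 ('f'): window [5,8] length 4
  Position 9 ('e'): repeat (last at 7), move window start to 8
  Position 9 ('e'): window [8,9] length 2
Longest substring with no repeats: "bgfade" with length 6

6


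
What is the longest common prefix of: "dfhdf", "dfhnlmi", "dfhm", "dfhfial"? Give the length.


Words: dfhdf, dfhnlmi, dfhm, dfhfial
  Position 0: all 'd' => match
  Position 1: all 'f' => match
  Position 2: all 'h' => match
  Position 3: ('d', 'n', 'm', 'f') => mismatch, stop
LCP = "dfh" (length 3)

3


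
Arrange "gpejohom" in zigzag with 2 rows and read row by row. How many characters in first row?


Zigzag "gpejohom" into 2 rows:
Placing characters:
  'g' => row 0
  'p' => row 1
  'e' => row 0
  'j' => row 1
  'o' => row 0
  'h' => row 1
  'o' => row 0
  'm' => row 1
Rows:
  Row 0: "geoo"
  Row 1: "pjhm"
First row length: 4

4


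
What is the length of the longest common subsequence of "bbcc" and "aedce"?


LCS of "bbcc" and "aedce"
DP table:
           a    e    d    c    e
      0    0    0    0    0    0
  b   0    0    0    0    0    0
  b   0    0    0    0    0    0
  c   0    0    0    0    1    1
  c   0    0    0    0    1    1
LCS length = dp[4][5] = 1

1


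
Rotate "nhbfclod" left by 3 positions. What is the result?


Input: "nhbfclod", rotate left by 3
First 3 characters: "nhb"
Remaining characters: "fclod"
Concatenate remaining + first: "fclod" + "nhb" = "fclodnhb"

fclodnhb


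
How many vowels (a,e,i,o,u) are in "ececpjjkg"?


Input: ececpjjkg
Checking each character:
  'e' at position 0: vowel (running total: 1)
  'c' at position 1: consonant
  'e' at position 2: vowel (running total: 2)
  'c' at position 3: consonant
  'p' at position 4: consonant
  'j' at position 5: consonant
  'j' at position 6: consonant
  'k' at position 7: consonant
  'g' at position 8: consonant
Total vowels: 2

2


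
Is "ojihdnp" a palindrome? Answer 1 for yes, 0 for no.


Input: ojihdnp
Reversed: pndhijo
  Compare pos 0 ('o') with pos 6 ('p'): MISMATCH
  Compare pos 1 ('j') with pos 5 ('n'): MISMATCH
  Compare pos 2 ('i') with pos 4 ('d'): MISMATCH
Result: not a palindrome

0


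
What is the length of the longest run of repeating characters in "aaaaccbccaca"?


Input: "aaaaccbccaca"
Scanning for longest run:
  Position 1 ('a'): continues run of 'a', length=2
  Position 2 ('a'): continues run of 'a', length=3
  Position 3 ('a'): continues run of 'a', length=4
  Position 4 ('c'): new char, reset run to 1
  Position 5 ('c'): continues run of 'c', length=2
  Position 6 ('b'): new char, reset run to 1
  Position 7 ('c'): new char, reset run to 1
  Position 8 ('c'): continues run of 'c', length=2
  Position 9 ('a'): new char, reset run to 1
  Position 10 ('c'): new char, reset run to 1
  Position 11 ('a'): new char, reset run to 1
Longest run: 'a' with length 4

4


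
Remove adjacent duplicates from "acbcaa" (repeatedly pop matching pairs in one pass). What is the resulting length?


Input: acbcaa
Stack-based adjacent duplicate removal:
  Read 'a': push. Stack: a
  Read 'c': push. Stack: ac
  Read 'b': push. Stack: acb
  Read 'c': push. Stack: acbc
  Read 'a': push. Stack: acbca
  Read 'a': matches stack top 'a' => pop. Stack: acbc
Final stack: "acbc" (length 4)

4


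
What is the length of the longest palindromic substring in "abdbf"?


Input: "abdbf"
Checking substrings for palindromes:
  [1:4] "bdb" (len 3) => palindrome
Longest palindromic substring: "bdb" with length 3

3


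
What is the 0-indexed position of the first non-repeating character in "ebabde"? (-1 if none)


Input: ebabde
Character frequencies:
  'a': 1
  'b': 2
  'd': 1
  'e': 2
Scanning left to right for freq == 1:
  Position 0 ('e'): freq=2, skip
  Position 1 ('b'): freq=2, skip
  Position 2 ('a'): unique! => answer = 2

2


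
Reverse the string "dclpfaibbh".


Input: dclpfaibbh
Reading characters right to left:
  Position 9: 'h'
  Position 8: 'b'
  Position 7: 'b'
  Position 6: 'i'
  Position 5: 'a'
  Position 4: 'f'
  Position 3: 'p'
  Position 2: 'l'
  Position 1: 'c'
  Position 0: 'd'
Reversed: hbbiafplcd

hbbiafplcd


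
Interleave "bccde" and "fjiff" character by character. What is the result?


Interleaving "bccde" and "fjiff":
  Position 0: 'b' from first, 'f' from second => "bf"
  Position 1: 'c' from first, 'j' from second => "cj"
  Position 2: 'c' from first, 'i' from second => "ci"
  Position 3: 'd' from first, 'f' from second => "df"
  Position 4: 'e' from first, 'f' from second => "ef"
Result: bfcjcidfef

bfcjcidfef


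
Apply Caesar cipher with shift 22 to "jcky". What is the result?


Caesar cipher: shift "jcky" by 22
  'j' (pos 9) + 22 = pos 5 = 'f'
  'c' (pos 2) + 22 = pos 24 = 'y'
  'k' (pos 10) + 22 = pos 6 = 'g'
  'y' (pos 24) + 22 = pos 20 = 'u'
Result: fygu

fygu


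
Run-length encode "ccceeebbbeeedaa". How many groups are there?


Input: ccceeebbbeeedaa
Scanning for consecutive runs:
  Group 1: 'c' x 3 (positions 0-2)
  Group 2: 'e' x 3 (positions 3-5)
  Group 3: 'b' x 3 (positions 6-8)
  Group 4: 'e' x 3 (positions 9-11)
  Group 5: 'd' x 1 (positions 12-12)
  Group 6: 'a' x 2 (positions 13-14)
Total groups: 6

6


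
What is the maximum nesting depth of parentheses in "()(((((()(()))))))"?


Input: "()(((((()(()))))))"
Tracking depth:
  Position 0 '(': depth becomes 1
  Position 1 ')': depth becomes 0
  Position 2 '(': depth becomes 1
  Position 3 '(': depth becomes 2
  Position 4 '(': depth becomes 3
  Position 5 '(': depth becomes 4
  Position 6 '(': depth becomes 5
  Position 7 '(': depth becomes 6
  Position 8 ')': depth becomes 5
  Position 9 '(': depth becomes 6
  Position 10 '(': depth becomes 7
  Position 11 ')': depth becomes 6
  Position 12 ')': depth becomes 5
  Position 13 ')': depth becomes 4
  Position 14 ')': depth becomes 3
  Position 15 ')': depth becomes 2
  Position 16 ')': depth becomes 1
  Position 17 ')': depth becomes 0
Maximum depth reached: 7

7


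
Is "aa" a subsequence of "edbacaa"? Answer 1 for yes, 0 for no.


Check if "aa" is a subsequence of "edbacaa"
Greedy scan:
  Position 0 ('e'): no match needed
  Position 1 ('d'): no match needed
  Position 2 ('b'): no match needed
  Position 3 ('a'): matches sub[0] = 'a'
  Position 4 ('c'): no match needed
  Position 5 ('a'): matches sub[1] = 'a'
  Position 6 ('a'): no match needed
All 2 characters matched => is a subsequence

1


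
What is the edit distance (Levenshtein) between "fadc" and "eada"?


Computing edit distance: "fadc" -> "eada"
DP table:
           e    a    d    a
      0    1    2    3    4
  f   1    1    2    3    4
  a   2    2    1    2    3
  d   3    3    2    1    2
  c   4    4    3    2    2
Edit distance = dp[4][4] = 2

2


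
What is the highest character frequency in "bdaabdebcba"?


Input: bdaabdebcba
Character counts:
  'a': 3
  'b': 4
  'c': 1
  'd': 2
  'e': 1
Maximum frequency: 4

4


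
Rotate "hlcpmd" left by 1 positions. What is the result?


Input: "hlcpmd", rotate left by 1
First 1 characters: "h"
Remaining characters: "lcpmd"
Concatenate remaining + first: "lcpmd" + "h" = "lcpmdh"

lcpmdh


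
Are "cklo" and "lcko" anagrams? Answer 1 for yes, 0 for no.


Strings: "cklo", "lcko"
Sorted first:  cklo
Sorted second: cklo
Sorted forms match => anagrams

1


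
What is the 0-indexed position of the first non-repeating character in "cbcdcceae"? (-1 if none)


Input: cbcdcceae
Character frequencies:
  'a': 1
  'b': 1
  'c': 4
  'd': 1
  'e': 2
Scanning left to right for freq == 1:
  Position 0 ('c'): freq=4, skip
  Position 1 ('b'): unique! => answer = 1

1


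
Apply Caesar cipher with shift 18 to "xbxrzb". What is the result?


Caesar cipher: shift "xbxrzb" by 18
  'x' (pos 23) + 18 = pos 15 = 'p'
  'b' (pos 1) + 18 = pos 19 = 't'
  'x' (pos 23) + 18 = pos 15 = 'p'
  'r' (pos 17) + 18 = pos 9 = 'j'
  'z' (pos 25) + 18 = pos 17 = 'r'
  'b' (pos 1) + 18 = pos 19 = 't'
Result: ptpjrt

ptpjrt


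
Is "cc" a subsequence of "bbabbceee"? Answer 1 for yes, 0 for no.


Check if "cc" is a subsequence of "bbabbceee"
Greedy scan:
  Position 0 ('b'): no match needed
  Position 1 ('b'): no match needed
  Position 2 ('a'): no match needed
  Position 3 ('b'): no match needed
  Position 4 ('b'): no match needed
  Position 5 ('c'): matches sub[0] = 'c'
  Position 6 ('e'): no match needed
  Position 7 ('e'): no match needed
  Position 8 ('e'): no match needed
Only matched 1/2 characters => not a subsequence

0


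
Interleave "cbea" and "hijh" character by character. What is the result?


Interleaving "cbea" and "hijh":
  Position 0: 'c' from first, 'h' from second => "ch"
  Position 1: 'b' from first, 'i' from second => "bi"
  Position 2: 'e' from first, 'j' from second => "ej"
  Position 3: 'a' from first, 'h' from second => "ah"
Result: chbiejah

chbiejah


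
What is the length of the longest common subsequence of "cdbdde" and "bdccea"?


LCS of "cdbdde" and "bdccea"
DP table:
           b    d    c    c    e    a
      0    0    0    0    0    0    0
  c   0    0    0    1    1    1    1
  d   0    0    1    1    1    1    1
  b   0    1    1    1    1    1    1
  d   0    1    2    2    2    2    2
  d   0    1    2    2    2    2    2
  e   0    1    2    2    2    3    3
LCS length = dp[6][6] = 3

3


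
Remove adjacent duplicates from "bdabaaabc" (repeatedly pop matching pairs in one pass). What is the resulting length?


Input: bdabaaabc
Stack-based adjacent duplicate removal:
  Read 'b': push. Stack: b
  Read 'd': push. Stack: bd
  Read 'a': push. Stack: bda
  Read 'b': push. Stack: bdab
  Read 'a': push. Stack: bdaba
  Read 'a': matches stack top 'a' => pop. Stack: bdab
  Read 'a': push. Stack: bdaba
  Read 'b': push. Stack: bdabab
  Read 'c': push. Stack: bdababc
Final stack: "bdababc" (length 7)

7


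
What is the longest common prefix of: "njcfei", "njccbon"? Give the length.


Words: njcfei, njccbon
  Position 0: all 'n' => match
  Position 1: all 'j' => match
  Position 2: all 'c' => match
  Position 3: ('f', 'c') => mismatch, stop
LCP = "njc" (length 3)

3


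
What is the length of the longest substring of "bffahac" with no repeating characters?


Input: "bffahac"
Sliding window (track last position of each char):
  Position 0 ('b'): window [0,0] length 1 -- new best
  Position 1 ('f'): window [0,1] length 2 -- new best
  Position 2 ('f'): repeat (last at 1), move window start to 2
  Position 2 ('f'): window [2,2] length 1
  Position 3 ('a'): window [2,3] length 2
  Position 4 ('h'): window [2,4] length 3 -- new best
  Position 5 ('a'): repeat (last at 3), move window start to 4
  Position 5 ('a'): window [4,5] length 2
  Position 6 ('c'): window [4,6] length 3
Longest substring with no repeats: "fah" with length 3

3


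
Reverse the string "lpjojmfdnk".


Input: lpjojmfdnk
Reading characters right to left:
  Position 9: 'k'
  Position 8: 'n'
  Position 7: 'd'
  Position 6: 'f'
  Position 5: 'm'
  Position 4: 'j'
  Position 3: 'o'
  Position 2: 'j'
  Position 1: 'p'
  Position 0: 'l'
Reversed: kndfmjojpl

kndfmjojpl


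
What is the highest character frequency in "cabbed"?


Input: cabbed
Character counts:
  'a': 1
  'b': 2
  'c': 1
  'd': 1
  'e': 1
Maximum frequency: 2

2


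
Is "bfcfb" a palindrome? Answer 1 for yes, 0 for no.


Input: bfcfb
Reversed: bfcfb
  Compare pos 0 ('b') with pos 4 ('b'): match
  Compare pos 1 ('f') with pos 3 ('f'): match
Result: palindrome

1


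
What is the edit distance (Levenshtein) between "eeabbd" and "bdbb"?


Computing edit distance: "eeabbd" -> "bdbb"
DP table:
           b    d    b    b
      0    1    2    3    4
  e   1    1    2    3    4
  e   2    2    2    3    4
  a   3    3    3    3    4
  b   4    3    4    3    3
  b   5    4    4    4    3
  d   6    5    4    5    4
Edit distance = dp[6][4] = 4

4


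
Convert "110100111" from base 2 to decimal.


Input: "110100111" in base 2
Positional expansion:
  Digit '1' (value 1) x 2^8 = 256
  Digit '1' (value 1) x 2^7 = 128
  Digit '0' (value 0) x 2^6 = 0
  Digit '1' (value 1) x 2^5 = 32
  Digit '0' (value 0) x 2^4 = 0
  Digit '0' (value 0) x 2^3 = 0
  Digit '1' (value 1) x 2^2 = 4
  Digit '1' (value 1) x 2^1 = 2
  Digit '1' (value 1) x 2^0 = 1
Sum = 423

423


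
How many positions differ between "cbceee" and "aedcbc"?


Comparing "cbceee" and "aedcbc" position by position:
  Position 0: 'c' vs 'a' => DIFFER
  Position 1: 'b' vs 'e' => DIFFER
  Position 2: 'c' vs 'd' => DIFFER
  Position 3: 'e' vs 'c' => DIFFER
  Position 4: 'e' vs 'b' => DIFFER
  Position 5: 'e' vs 'c' => DIFFER
Positions that differ: 6

6


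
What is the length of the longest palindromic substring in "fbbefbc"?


Input: "fbbefbc"
Checking substrings for palindromes:
  [1:3] "bb" (len 2) => palindrome
Longest palindromic substring: "bb" with length 2

2


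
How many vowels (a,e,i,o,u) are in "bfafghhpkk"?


Input: bfafghhpkk
Checking each character:
  'b' at position 0: consonant
  'f' at position 1: consonant
  'a' at position 2: vowel (running total: 1)
  'f' at position 3: consonant
  'g' at position 4: consonant
  'h' at position 5: consonant
  'h' at position 6: consonant
  'p' at position 7: consonant
  'k' at position 8: consonant
  'k' at position 9: consonant
Total vowels: 1

1


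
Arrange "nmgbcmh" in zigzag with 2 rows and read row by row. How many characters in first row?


Zigzag "nmgbcmh" into 2 rows:
Placing characters:
  'n' => row 0
  'm' => row 1
  'g' => row 0
  'b' => row 1
  'c' => row 0
  'm' => row 1
  'h' => row 0
Rows:
  Row 0: "ngch"
  Row 1: "mbm"
First row length: 4

4


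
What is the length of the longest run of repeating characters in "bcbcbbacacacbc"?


Input: "bcbcbbacacacbc"
Scanning for longest run:
  Position 1 ('c'): new char, reset run to 1
  Position 2 ('b'): new char, reset run to 1
  Position 3 ('c'): new char, reset run to 1
  Position 4 ('b'): new char, reset run to 1
  Position 5 ('b'): continues run of 'b', length=2
  Position 6 ('a'): new char, reset run to 1
  Position 7 ('c'): new char, reset run to 1
  Position 8 ('a'): new char, reset run to 1
  Position 9 ('c'): new char, reset run to 1
  Position 10 ('a'): new char, reset run to 1
  Position 11 ('c'): new char, reset run to 1
  Position 12 ('b'): new char, reset run to 1
  Position 13 ('c'): new char, reset run to 1
Longest run: 'b' with length 2

2


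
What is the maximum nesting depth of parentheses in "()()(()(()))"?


Input: "()()(()(()))"
Tracking depth:
  Position 0 '(': depth becomes 1
  Position 1 ')': depth becomes 0
  Position 2 '(': depth becomes 1
  Position 3 ')': depth becomes 0
  Position 4 '(': depth becomes 1
  Position 5 '(': depth becomes 2
  Position 6 ')': depth becomes 1
  Position 7 '(': depth becomes 2
  Position 8 '(': depth becomes 3
  Position 9 ')': depth becomes 2
  Position 10 ')': depth becomes 1
  Position 11 ')': depth becomes 0
Maximum depth reached: 3

3


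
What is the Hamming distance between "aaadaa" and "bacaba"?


Comparing "aaadaa" and "bacaba" position by position:
  Position 0: 'a' vs 'b' => differ
  Position 1: 'a' vs 'a' => same
  Position 2: 'a' vs 'c' => differ
  Position 3: 'd' vs 'a' => differ
  Position 4: 'a' vs 'b' => differ
  Position 5: 'a' vs 'a' => same
Total differences (Hamming distance): 4

4


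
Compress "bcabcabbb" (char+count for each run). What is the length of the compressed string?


Input: bcabcabbb
Runs:
  'b' x 1 => "b1"
  'c' x 1 => "c1"
  'a' x 1 => "a1"
  'b' x 1 => "b1"
  'c' x 1 => "c1"
  'a' x 1 => "a1"
  'b' x 3 => "b3"
Compressed: "b1c1a1b1c1a1b3"
Compressed length: 14

14


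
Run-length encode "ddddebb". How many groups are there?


Input: ddddebb
Scanning for consecutive runs:
  Group 1: 'd' x 4 (positions 0-3)
  Group 2: 'e' x 1 (positions 4-4)
  Group 3: 'b' x 2 (positions 5-6)
Total groups: 3

3


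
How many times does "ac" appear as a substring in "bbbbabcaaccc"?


Searching for "ac" in "bbbbabcaaccc"
Scanning each position:
  Position 0: "bb" => no
  Position 1: "bb" => no
  Position 2: "bb" => no
  Position 3: "ba" => no
  Position 4: "ab" => no
  Position 5: "bc" => no
  Position 6: "ca" => no
  Position 7: "aa" => no
  Position 8: "ac" => MATCH
  Position 9: "cc" => no
  Position 10: "cc" => no
Total occurrences: 1

1


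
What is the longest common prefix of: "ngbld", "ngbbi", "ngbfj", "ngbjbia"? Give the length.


Words: ngbld, ngbbi, ngbfj, ngbjbia
  Position 0: all 'n' => match
  Position 1: all 'g' => match
  Position 2: all 'b' => match
  Position 3: ('l', 'b', 'f', 'j') => mismatch, stop
LCP = "ngb" (length 3)

3


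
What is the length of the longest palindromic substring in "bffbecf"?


Input: "bffbecf"
Checking substrings for palindromes:
  [0:4] "bffb" (len 4) => palindrome
  [1:3] "ff" (len 2) => palindrome
Longest palindromic substring: "bffb" with length 4

4


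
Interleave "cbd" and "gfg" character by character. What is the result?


Interleaving "cbd" and "gfg":
  Position 0: 'c' from first, 'g' from second => "cg"
  Position 1: 'b' from first, 'f' from second => "bf"
  Position 2: 'd' from first, 'g' from second => "dg"
Result: cgbfdg

cgbfdg


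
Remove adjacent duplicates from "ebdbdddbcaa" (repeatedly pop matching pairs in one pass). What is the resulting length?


Input: ebdbdddbcaa
Stack-based adjacent duplicate removal:
  Read 'e': push. Stack: e
  Read 'b': push. Stack: eb
  Read 'd': push. Stack: ebd
  Read 'b': push. Stack: ebdb
  Read 'd': push. Stack: ebdbd
  Read 'd': matches stack top 'd' => pop. Stack: ebdb
  Read 'd': push. Stack: ebdbd
  Read 'b': push. Stack: ebdbdb
  Read 'c': push. Stack: ebdbdbc
  Read 'a': push. Stack: ebdbdbca
  Read 'a': matches stack top 'a' => pop. Stack: ebdbdbc
Final stack: "ebdbdbc" (length 7)

7


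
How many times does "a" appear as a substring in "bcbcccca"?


Searching for "a" in "bcbcccca"
Scanning each position:
  Position 0: "b" => no
  Position 1: "c" => no
  Position 2: "b" => no
  Position 3: "c" => no
  Position 4: "c" => no
  Position 5: "c" => no
  Position 6: "c" => no
  Position 7: "a" => MATCH
Total occurrences: 1

1


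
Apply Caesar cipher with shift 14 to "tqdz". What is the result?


Caesar cipher: shift "tqdz" by 14
  't' (pos 19) + 14 = pos 7 = 'h'
  'q' (pos 16) + 14 = pos 4 = 'e'
  'd' (pos 3) + 14 = pos 17 = 'r'
  'z' (pos 25) + 14 = pos 13 = 'n'
Result: hern

hern


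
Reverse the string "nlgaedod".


Input: nlgaedod
Reading characters right to left:
  Position 7: 'd'
  Position 6: 'o'
  Position 5: 'd'
  Position 4: 'e'
  Position 3: 'a'
  Position 2: 'g'
  Position 1: 'l'
  Position 0: 'n'
Reversed: dodeagln

dodeagln


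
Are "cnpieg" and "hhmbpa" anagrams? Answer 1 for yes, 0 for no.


Strings: "cnpieg", "hhmbpa"
Sorted first:  ceginp
Sorted second: abhhmp
Differ at position 0: 'c' vs 'a' => not anagrams

0


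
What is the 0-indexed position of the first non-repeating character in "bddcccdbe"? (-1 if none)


Input: bddcccdbe
Character frequencies:
  'b': 2
  'c': 3
  'd': 3
  'e': 1
Scanning left to right for freq == 1:
  Position 0 ('b'): freq=2, skip
  Position 1 ('d'): freq=3, skip
  Position 2 ('d'): freq=3, skip
  Position 3 ('c'): freq=3, skip
  Position 4 ('c'): freq=3, skip
  Position 5 ('c'): freq=3, skip
  Position 6 ('d'): freq=3, skip
  Position 7 ('b'): freq=2, skip
  Position 8 ('e'): unique! => answer = 8

8


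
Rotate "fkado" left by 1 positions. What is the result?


Input: "fkado", rotate left by 1
First 1 characters: "f"
Remaining characters: "kado"
Concatenate remaining + first: "kado" + "f" = "kadof"

kadof


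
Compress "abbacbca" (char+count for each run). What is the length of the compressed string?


Input: abbacbca
Runs:
  'a' x 1 => "a1"
  'b' x 2 => "b2"
  'a' x 1 => "a1"
  'c' x 1 => "c1"
  'b' x 1 => "b1"
  'c' x 1 => "c1"
  'a' x 1 => "a1"
Compressed: "a1b2a1c1b1c1a1"
Compressed length: 14

14


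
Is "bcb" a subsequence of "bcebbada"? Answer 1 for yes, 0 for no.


Check if "bcb" is a subsequence of "bcebbada"
Greedy scan:
  Position 0 ('b'): matches sub[0] = 'b'
  Position 1 ('c'): matches sub[1] = 'c'
  Position 2 ('e'): no match needed
  Position 3 ('b'): matches sub[2] = 'b'
  Position 4 ('b'): no match needed
  Position 5 ('a'): no match needed
  Position 6 ('d'): no match needed
  Position 7 ('a'): no match needed
All 3 characters matched => is a subsequence

1


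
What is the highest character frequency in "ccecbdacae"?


Input: ccecbdacae
Character counts:
  'a': 2
  'b': 1
  'c': 4
  'd': 1
  'e': 2
Maximum frequency: 4

4


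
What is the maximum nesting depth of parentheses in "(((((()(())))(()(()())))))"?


Input: "(((((()(())))(()(()())))))"
Tracking depth:
  Position 0 '(': depth becomes 1
  Position 1 '(': depth becomes 2
  Position 2 '(': depth becomes 3
  Position 3 '(': depth becomes 4
  Position 4 '(': depth becomes 5
  Position 5 '(': depth becomes 6
  Position 6 ')': depth becomes 5
  Position 7 '(': depth becomes 6
  Position 8 '(': depth becomes 7
  Position 9 ')': depth becomes 6
  Position 10 ')': depth becomes 5
  Position 11 ')': depth becomes 4
  Position 12 ')': depth becomes 3
  Position 13 '(': depth becomes 4
  Position 14 '(': depth becomes 5
  Position 15 ')': depth becomes 4
  Position 16 '(': depth becomes 5
  Position 17 '(': depth becomes 6
  Position 18 ')': depth becomes 5
  Position 19 '(': depth becomes 6
  Position 20 ')': depth becomes 5
  Position 21 ')': depth becomes 4
  Position 22 ')': depth becomes 3
  Position 23 ')': depth becomes 2
  Position 24 ')': depth becomes 1
  Position 25 ')': depth becomes 0
Maximum depth reached: 7

7


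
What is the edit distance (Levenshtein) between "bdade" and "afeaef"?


Computing edit distance: "bdade" -> "afeaef"
DP table:
           a    f    e    a    e    f
      0    1    2    3    4    5    6
  b   1    1    2    3    4    5    6
  d   2    2    2    3    4    5    6
  a   3    2    3    3    3    4    5
  d   4    3    3    4    4    4    5
  e   5    4    4    3    4    4    5
Edit distance = dp[5][6] = 5

5


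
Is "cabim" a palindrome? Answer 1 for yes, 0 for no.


Input: cabim
Reversed: mibac
  Compare pos 0 ('c') with pos 4 ('m'): MISMATCH
  Compare pos 1 ('a') with pos 3 ('i'): MISMATCH
Result: not a palindrome

0


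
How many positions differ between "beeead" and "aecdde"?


Comparing "beeead" and "aecdde" position by position:
  Position 0: 'b' vs 'a' => DIFFER
  Position 1: 'e' vs 'e' => same
  Position 2: 'e' vs 'c' => DIFFER
  Position 3: 'e' vs 'd' => DIFFER
  Position 4: 'a' vs 'd' => DIFFER
  Position 5: 'd' vs 'e' => DIFFER
Positions that differ: 5

5


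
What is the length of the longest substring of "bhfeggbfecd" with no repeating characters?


Input: "bhfeggbfecd"
Sliding window (track last position of each char):
  Position 0 ('b'): window [0,0] length 1 -- new best
  Position 1 ('h'): window [0,1] length 2 -- new best
  Position 2 ('f'): window [0,2] length 3 -- new best
  Position 3 ('e'): window [0,3] length 4 -- new best
  Position 4 ('g'): window [0,4] length 5 -- new best
  Position 5 ('g'): repeat (last at 4), move window start to 5
  Position 5 ('g'): window [5,5] length 1
  Position 6 ('b'): window [5,6] length 2
  Position 7 ('f'): window [5,7] length 3
  Position 8 ('e'): window [5,8] length 4
  Position 9 ('c'): window [5,9] length 5
  Position 10 ('d'): window [5,10] length 6 -- new best
Longest substring with no repeats: "gbfecd" with length 6

6


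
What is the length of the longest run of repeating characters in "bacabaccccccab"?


Input: "bacabaccccccab"
Scanning for longest run:
  Position 1 ('a'): new char, reset run to 1
  Position 2 ('c'): new char, reset run to 1
  Position 3 ('a'): new char, reset run to 1
  Position 4 ('b'): new char, reset run to 1
  Position 5 ('a'): new char, reset run to 1
  Position 6 ('c'): new char, reset run to 1
  Position 7 ('c'): continues run of 'c', length=2
  Position 8 ('c'): continues run of 'c', length=3
  Position 9 ('c'): continues run of 'c', length=4
  Position 10 ('c'): continues run of 'c', length=5
  Position 11 ('c'): continues run of 'c', length=6
  Position 12 ('a'): new char, reset run to 1
  Position 13 ('b'): new char, reset run to 1
Longest run: 'c' with length 6

6


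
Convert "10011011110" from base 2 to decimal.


Input: "10011011110" in base 2
Positional expansion:
  Digit '1' (value 1) x 2^10 = 1024
  Digit '0' (value 0) x 2^9 = 0
  Digit '0' (value 0) x 2^8 = 0
  Digit '1' (value 1) x 2^7 = 128
  Digit '1' (value 1) x 2^6 = 64
  Digit '0' (value 0) x 2^5 = 0
  Digit '1' (value 1) x 2^4 = 16
  Digit '1' (value 1) x 2^3 = 8
  Digit '1' (value 1) x 2^2 = 4
  Digit '1' (value 1) x 2^1 = 2
  Digit '0' (value 0) x 2^0 = 0
Sum = 1246

1246


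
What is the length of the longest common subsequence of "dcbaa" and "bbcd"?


LCS of "dcbaa" and "bbcd"
DP table:
           b    b    c    d
      0    0    0    0    0
  d   0    0    0    0    1
  c   0    0    0    1    1
  b   0    1    1    1    1
  a   0    1    1    1    1
  a   0    1    1    1    1
LCS length = dp[5][4] = 1

1


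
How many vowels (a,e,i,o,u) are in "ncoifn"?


Input: ncoifn
Checking each character:
  'n' at position 0: consonant
  'c' at position 1: consonant
  'o' at position 2: vowel (running total: 1)
  'i' at position 3: vowel (running total: 2)
  'f' at position 4: consonant
  'n' at position 5: consonant
Total vowels: 2

2


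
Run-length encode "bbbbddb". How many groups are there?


Input: bbbbddb
Scanning for consecutive runs:
  Group 1: 'b' x 4 (positions 0-3)
  Group 2: 'd' x 2 (positions 4-5)
  Group 3: 'b' x 1 (positions 6-6)
Total groups: 3

3


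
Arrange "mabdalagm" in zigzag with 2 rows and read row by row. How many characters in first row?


Zigzag "mabdalagm" into 2 rows:
Placing characters:
  'm' => row 0
  'a' => row 1
  'b' => row 0
  'd' => row 1
  'a' => row 0
  'l' => row 1
  'a' => row 0
  'g' => row 1
  'm' => row 0
Rows:
  Row 0: "mbaam"
  Row 1: "adlg"
First row length: 5

5


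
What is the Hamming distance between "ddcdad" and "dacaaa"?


Comparing "ddcdad" and "dacaaa" position by position:
  Position 0: 'd' vs 'd' => same
  Position 1: 'd' vs 'a' => differ
  Position 2: 'c' vs 'c' => same
  Position 3: 'd' vs 'a' => differ
  Position 4: 'a' vs 'a' => same
  Position 5: 'd' vs 'a' => differ
Total differences (Hamming distance): 3

3


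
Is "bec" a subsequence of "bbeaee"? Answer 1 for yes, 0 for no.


Check if "bec" is a subsequence of "bbeaee"
Greedy scan:
  Position 0 ('b'): matches sub[0] = 'b'
  Position 1 ('b'): no match needed
  Position 2 ('e'): matches sub[1] = 'e'
  Position 3 ('a'): no match needed
  Position 4 ('e'): no match needed
  Position 5 ('e'): no match needed
Only matched 2/3 characters => not a subsequence

0


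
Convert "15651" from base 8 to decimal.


Input: "15651" in base 8
Positional expansion:
  Digit '1' (value 1) x 8^4 = 4096
  Digit '5' (value 5) x 8^3 = 2560
  Digit '6' (value 6) x 8^2 = 384
  Digit '5' (value 5) x 8^1 = 40
  Digit '1' (value 1) x 8^0 = 1
Sum = 7081

7081


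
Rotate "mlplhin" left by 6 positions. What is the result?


Input: "mlplhin", rotate left by 6
First 6 characters: "mlplhi"
Remaining characters: "n"
Concatenate remaining + first: "n" + "mlplhi" = "nmlplhi"

nmlplhi


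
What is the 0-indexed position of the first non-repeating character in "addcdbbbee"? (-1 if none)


Input: addcdbbbee
Character frequencies:
  'a': 1
  'b': 3
  'c': 1
  'd': 3
  'e': 2
Scanning left to right for freq == 1:
  Position 0 ('a'): unique! => answer = 0

0


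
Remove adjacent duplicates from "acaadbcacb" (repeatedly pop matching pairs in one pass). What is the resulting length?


Input: acaadbcacb
Stack-based adjacent duplicate removal:
  Read 'a': push. Stack: a
  Read 'c': push. Stack: ac
  Read 'a': push. Stack: aca
  Read 'a': matches stack top 'a' => pop. Stack: ac
  Read 'd': push. Stack: acd
  Read 'b': push. Stack: acdb
  Read 'c': push. Stack: acdbc
  Read 'a': push. Stack: acdbca
  Read 'c': push. Stack: acdbcac
  Read 'b': push. Stack: acdbcacb
Final stack: "acdbcacb" (length 8)

8


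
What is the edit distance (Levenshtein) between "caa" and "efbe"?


Computing edit distance: "caa" -> "efbe"
DP table:
           e    f    b    e
      0    1    2    3    4
  c   1    1    2    3    4
  a   2    2    2    3    4
  a   3    3    3    3    4
Edit distance = dp[3][4] = 4

4


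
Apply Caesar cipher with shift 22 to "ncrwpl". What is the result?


Caesar cipher: shift "ncrwpl" by 22
  'n' (pos 13) + 22 = pos 9 = 'j'
  'c' (pos 2) + 22 = pos 24 = 'y'
  'r' (pos 17) + 22 = pos 13 = 'n'
  'w' (pos 22) + 22 = pos 18 = 's'
  'p' (pos 15) + 22 = pos 11 = 'l'
  'l' (pos 11) + 22 = pos 7 = 'h'
Result: jynslh

jynslh


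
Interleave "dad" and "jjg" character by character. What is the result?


Interleaving "dad" and "jjg":
  Position 0: 'd' from first, 'j' from second => "dj"
  Position 1: 'a' from first, 'j' from second => "aj"
  Position 2: 'd' from first, 'g' from second => "dg"
Result: djajdg

djajdg


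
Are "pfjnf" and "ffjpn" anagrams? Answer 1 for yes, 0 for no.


Strings: "pfjnf", "ffjpn"
Sorted first:  ffjnp
Sorted second: ffjnp
Sorted forms match => anagrams

1


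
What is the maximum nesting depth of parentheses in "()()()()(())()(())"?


Input: "()()()()(())()(())"
Tracking depth:
  Position 0 '(': depth becomes 1
  Position 1 ')': depth becomes 0
  Position 2 '(': depth becomes 1
  Position 3 ')': depth becomes 0
  Position 4 '(': depth becomes 1
  Position 5 ')': depth becomes 0
  Position 6 '(': depth becomes 1
  Position 7 ')': depth becomes 0
  Position 8 '(': depth becomes 1
  Position 9 '(': depth becomes 2
  Position 10 ')': depth becomes 1
  Position 11 ')': depth becomes 0
  Position 12 '(': depth becomes 1
  Position 13 ')': depth becomes 0
  Position 14 '(': depth becomes 1
  Position 15 '(': depth becomes 2
  Position 16 ')': depth becomes 1
  Position 17 ')': depth becomes 0
Maximum depth reached: 2

2


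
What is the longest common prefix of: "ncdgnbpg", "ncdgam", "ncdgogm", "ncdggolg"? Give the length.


Words: ncdgnbpg, ncdgam, ncdgogm, ncdggolg
  Position 0: all 'n' => match
  Position 1: all 'c' => match
  Position 2: all 'd' => match
  Position 3: all 'g' => match
  Position 4: ('n', 'a', 'o', 'g') => mismatch, stop
LCP = "ncdg" (length 4)

4


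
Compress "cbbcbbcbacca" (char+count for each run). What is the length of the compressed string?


Input: cbbcbbcbacca
Runs:
  'c' x 1 => "c1"
  'b' x 2 => "b2"
  'c' x 1 => "c1"
  'b' x 2 => "b2"
  'c' x 1 => "c1"
  'b' x 1 => "b1"
  'a' x 1 => "a1"
  'c' x 2 => "c2"
  'a' x 1 => "a1"
Compressed: "c1b2c1b2c1b1a1c2a1"
Compressed length: 18

18


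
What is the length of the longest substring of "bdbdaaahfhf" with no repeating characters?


Input: "bdbdaaahfhf"
Sliding window (track last position of each char):
  Position 0 ('b'): window [0,0] length 1 -- new best
  Position 1 ('d'): window [0,1] length 2 -- new best
  Position 2 ('b'): repeat (last at 0), move window start to 1
  Position 2 ('b'): window [1,2] length 2
  Position 3 ('d'): repeat (last at 1), move window start to 2
  Position 3 ('d'): window [2,3] length 2
  Position 4 ('a'): window [2,4] length 3 -- new best
  Position 5 ('a'): repeat (last at 4), move window start to 5
  Position 5 ('a'): window [5,5] length 1
  Position 6 ('a'): repeat (last at 5), move window start to 6
  Position 6 ('a'): window [6,6] length 1
  Position 7 ('h'): window [6,7] length 2
  Position 8 ('f'): window [6,8] length 3
  Position 9 ('h'): repeat (last at 7), move window start to 8
  Position 9 ('h'): window [8,9] length 2
  Position 10 ('f'): repeat (last at 8), move window start to 9
  Position 10 ('f'): window [9,10] length 2
Longest substring with no repeats: "bda" with length 3

3


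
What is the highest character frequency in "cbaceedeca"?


Input: cbaceedeca
Character counts:
  'a': 2
  'b': 1
  'c': 3
  'd': 1
  'e': 3
Maximum frequency: 3

3


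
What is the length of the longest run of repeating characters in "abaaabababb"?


Input: "abaaabababb"
Scanning for longest run:
  Position 1 ('b'): new char, reset run to 1
  Position 2 ('a'): new char, reset run to 1
  Position 3 ('a'): continues run of 'a', length=2
  Position 4 ('a'): continues run of 'a', length=3
  Position 5 ('b'): new char, reset run to 1
  Position 6 ('a'): new char, reset run to 1
  Position 7 ('b'): new char, reset run to 1
  Position 8 ('a'): new char, reset run to 1
  Position 9 ('b'): new char, reset run to 1
  Position 10 ('b'): continues run of 'b', length=2
Longest run: 'a' with length 3

3


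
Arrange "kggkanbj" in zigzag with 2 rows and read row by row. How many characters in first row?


Zigzag "kggkanbj" into 2 rows:
Placing characters:
  'k' => row 0
  'g' => row 1
  'g' => row 0
  'k' => row 1
  'a' => row 0
  'n' => row 1
  'b' => row 0
  'j' => row 1
Rows:
  Row 0: "kgab"
  Row 1: "gknj"
First row length: 4

4


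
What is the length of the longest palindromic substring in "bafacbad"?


Input: "bafacbad"
Checking substrings for palindromes:
  [1:4] "afa" (len 3) => palindrome
Longest palindromic substring: "afa" with length 3

3


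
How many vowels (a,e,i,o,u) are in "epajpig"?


Input: epajpig
Checking each character:
  'e' at position 0: vowel (running total: 1)
  'p' at position 1: consonant
  'a' at position 2: vowel (running total: 2)
  'j' at position 3: consonant
  'p' at position 4: consonant
  'i' at position 5: vowel (running total: 3)
  'g' at position 6: consonant
Total vowels: 3

3


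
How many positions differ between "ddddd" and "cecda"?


Comparing "ddddd" and "cecda" position by position:
  Position 0: 'd' vs 'c' => DIFFER
  Position 1: 'd' vs 'e' => DIFFER
  Position 2: 'd' vs 'c' => DIFFER
  Position 3: 'd' vs 'd' => same
  Position 4: 'd' vs 'a' => DIFFER
Positions that differ: 4

4


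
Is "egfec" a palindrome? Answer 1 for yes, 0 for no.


Input: egfec
Reversed: cefge
  Compare pos 0 ('e') with pos 4 ('c'): MISMATCH
  Compare pos 1 ('g') with pos 3 ('e'): MISMATCH
Result: not a palindrome

0


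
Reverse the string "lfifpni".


Input: lfifpni
Reading characters right to left:
  Position 6: 'i'
  Position 5: 'n'
  Position 4: 'p'
  Position 3: 'f'
  Position 2: 'i'
  Position 1: 'f'
  Position 0: 'l'
Reversed: inpfifl

inpfifl


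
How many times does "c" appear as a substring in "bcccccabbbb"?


Searching for "c" in "bcccccabbbb"
Scanning each position:
  Position 0: "b" => no
  Position 1: "c" => MATCH
  Position 2: "c" => MATCH
  Position 3: "c" => MATCH
  Position 4: "c" => MATCH
  Position 5: "c" => MATCH
  Position 6: "a" => no
  Position 7: "b" => no
  Position 8: "b" => no
  Position 9: "b" => no
  Position 10: "b" => no
Total occurrences: 5

5


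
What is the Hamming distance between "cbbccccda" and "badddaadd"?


Comparing "cbbccccda" and "badddaadd" position by position:
  Position 0: 'c' vs 'b' => differ
  Position 1: 'b' vs 'a' => differ
  Position 2: 'b' vs 'd' => differ
  Position 3: 'c' vs 'd' => differ
  Position 4: 'c' vs 'd' => differ
  Position 5: 'c' vs 'a' => differ
  Position 6: 'c' vs 'a' => differ
  Position 7: 'd' vs 'd' => same
  Position 8: 'a' vs 'd' => differ
Total differences (Hamming distance): 8

8


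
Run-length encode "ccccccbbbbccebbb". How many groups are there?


Input: ccccccbbbbccebbb
Scanning for consecutive runs:
  Group 1: 'c' x 6 (positions 0-5)
  Group 2: 'b' x 4 (positions 6-9)
  Group 3: 'c' x 2 (positions 10-11)
  Group 4: 'e' x 1 (positions 12-12)
  Group 5: 'b' x 3 (positions 13-15)
Total groups: 5

5


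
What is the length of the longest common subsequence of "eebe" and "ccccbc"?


LCS of "eebe" and "ccccbc"
DP table:
           c    c    c    c    b    c
      0    0    0    0    0    0    0
  e   0    0    0    0    0    0    0
  e   0    0    0    0    0    0    0
  b   0    0    0    0    0    1    1
  e   0    0    0    0    0    1    1
LCS length = dp[4][6] = 1

1


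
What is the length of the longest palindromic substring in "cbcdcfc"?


Input: "cbcdcfc"
Checking substrings for palindromes:
  [0:3] "cbc" (len 3) => palindrome
  [2:5] "cdc" (len 3) => palindrome
  [4:7] "cfc" (len 3) => palindrome
Longest palindromic substring: "cbc" with length 3

3
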